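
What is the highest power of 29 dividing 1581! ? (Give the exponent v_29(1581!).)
v_29(1581!) = 55

Legendre's formula: v_p(n!) = Σ_{k ≥ 1} ⌊n / p^k⌋. For p = 29, n = 1581, the terms are:
  ⌊1581/29^1⌋ = ⌊1581/29⌋ = 54
  ⌊1581/29^2⌋ = ⌊1581/841⌋ = 1
(the next term ⌊1581/29^3⌋ = 0, terminating the sum). Summing: v_29(1581!) = 54 + 1 = 55.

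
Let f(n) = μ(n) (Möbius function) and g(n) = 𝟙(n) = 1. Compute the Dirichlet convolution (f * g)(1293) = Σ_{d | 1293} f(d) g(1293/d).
(μ * 𝟙)(1293) = 0

Divisors of 1293: [1, 3, 431, 1293]. For each d | 1293:
  d = 1: μ(1) · 𝟙(1293/1) = 1 · 1 = 1
  d = 3: μ(3) · 𝟙(1293/3) = -1 · 1 = -1
  d = 431: μ(431) · 𝟙(1293/431) = -1 · 1 = -1
  d = 1293: μ(1293) · 𝟙(1293/1293) = 1 · 1 = 1
Summing: (μ * 𝟙)(1293) = 1 + -1 + -1 + 1 = 0.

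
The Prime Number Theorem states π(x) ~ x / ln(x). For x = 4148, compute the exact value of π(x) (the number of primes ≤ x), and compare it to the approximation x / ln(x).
π(4148) = 570;  x/ln(x) ≈ 497.94;  relative error ≈ 12.64%.

Directly count primes up to 4148: π(4148) = 570. The PNT approximation gives 4148/ln(4148) ≈ 4148/8.33038 ≈ 497.94. Relative error (π(x) − x/ln(x)) / π(x) ≈ 12.64%; the approximation is known to undercount slightly (Li(x) is a better estimate).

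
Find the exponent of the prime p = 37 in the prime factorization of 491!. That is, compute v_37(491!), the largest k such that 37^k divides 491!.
v_37(491!) = 13

Legendre's formula: v_p(n!) = Σ_{k ≥ 1} ⌊n / p^k⌋. For p = 37, n = 491, the terms are:
  ⌊491/37^1⌋ = ⌊491/37⌋ = 13
(the next term ⌊491/37^2⌋ = 0, terminating the sum). Summing: v_37(491!) = 13 = 13.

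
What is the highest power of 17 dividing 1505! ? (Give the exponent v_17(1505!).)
v_17(1505!) = 93

Legendre's formula: v_p(n!) = Σ_{k ≥ 1} ⌊n / p^k⌋. For p = 17, n = 1505, the terms are:
  ⌊1505/17^1⌋ = ⌊1505/17⌋ = 88
  ⌊1505/17^2⌋ = ⌊1505/289⌋ = 5
(the next term ⌊1505/17^3⌋ = 0, terminating the sum). Summing: v_17(1505!) = 88 + 5 = 93.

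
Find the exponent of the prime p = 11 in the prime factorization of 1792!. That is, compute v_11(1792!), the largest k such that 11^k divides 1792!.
v_11(1792!) = 177

Legendre's formula: v_p(n!) = Σ_{k ≥ 1} ⌊n / p^k⌋. For p = 11, n = 1792, the terms are:
  ⌊1792/11^1⌋ = ⌊1792/11⌋ = 162
  ⌊1792/11^2⌋ = ⌊1792/121⌋ = 14
  ⌊1792/11^3⌋ = ⌊1792/1331⌋ = 1
(the next term ⌊1792/11^4⌋ = 0, terminating the sum). Summing: v_11(1792!) = 162 + 14 + 1 = 177.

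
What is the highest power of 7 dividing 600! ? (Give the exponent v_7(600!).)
v_7(600!) = 98

Legendre's formula: v_p(n!) = Σ_{k ≥ 1} ⌊n / p^k⌋. For p = 7, n = 600, the terms are:
  ⌊600/7^1⌋ = ⌊600/7⌋ = 85
  ⌊600/7^2⌋ = ⌊600/49⌋ = 12
  ⌊600/7^3⌋ = ⌊600/343⌋ = 1
(the next term ⌊600/7^4⌋ = 0, terminating the sum). Summing: v_7(600!) = 85 + 12 + 1 = 98.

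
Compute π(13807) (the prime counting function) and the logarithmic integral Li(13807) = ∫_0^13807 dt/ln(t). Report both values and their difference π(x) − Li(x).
π(13807) = 1633;  Li(13807) ≈ 1652.03;  π(x) − Li(x) ≈ -19.03.

Direct count of primes ≤ 13807 gives π(13807) = 1633. Numerical evaluation of the logarithmic integral gives Li(13807) ≈ 1652.03. The difference π(x) − Li(x) ≈ -19.03 is typically negative for small/moderate x (Li(x) overestimates), though Littlewood's theorem shows this sign changes infinitely often.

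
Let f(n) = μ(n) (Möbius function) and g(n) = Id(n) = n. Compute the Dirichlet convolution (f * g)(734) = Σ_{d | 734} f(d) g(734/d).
(μ * Id)(734) = 366

Divisors of 734: [1, 2, 367, 734]. For each d | 734:
  d = 1: μ(1) · Id(734/1) = 1 · 734 = 734
  d = 2: μ(2) · Id(734/2) = -1 · 367 = -367
  d = 367: μ(367) · Id(734/367) = -1 · 2 = -2
  d = 734: μ(734) · Id(734/734) = 1 · 1 = 1
Summing: (μ * Id)(734) = 734 + -367 + -2 + 1 = 366.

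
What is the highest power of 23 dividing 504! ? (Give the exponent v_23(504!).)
v_23(504!) = 21

Legendre's formula: v_p(n!) = Σ_{k ≥ 1} ⌊n / p^k⌋. For p = 23, n = 504, the terms are:
  ⌊504/23^1⌋ = ⌊504/23⌋ = 21
(the next term ⌊504/23^2⌋ = 0, terminating the sum). Summing: v_23(504!) = 21 = 21.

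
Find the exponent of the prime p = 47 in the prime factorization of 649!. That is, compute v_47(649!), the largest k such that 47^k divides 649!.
v_47(649!) = 13

Legendre's formula: v_p(n!) = Σ_{k ≥ 1} ⌊n / p^k⌋. For p = 47, n = 649, the terms are:
  ⌊649/47^1⌋ = ⌊649/47⌋ = 13
(the next term ⌊649/47^2⌋ = 0, terminating the sum). Summing: v_47(649!) = 13 = 13.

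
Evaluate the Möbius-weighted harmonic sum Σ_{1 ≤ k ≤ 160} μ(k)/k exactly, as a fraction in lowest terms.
Σ μ(k)/k = 64913714004742152105857055486137916673345137521594294887693/5053595284816784977233681012564534887436795806841425346061410

Values of μ(k) for 1 ≤ k ≤ 160: μ(1) = 1, μ(2) = -1, μ(3) = -1, μ(5) = -1, μ(6) = 1, μ(7) = -1, μ(10) = 1, μ(11) = -1, μ(13) = -1, μ(14) = 1, μ(15) = 1, μ(17) = -1, μ(19) = -1, μ(21) = 1, μ(22) = 1, μ(23) = -1, μ(26) = 1, μ(29) = -1, μ(30) = -1, μ(31) = -1, μ(33) = 1, μ(34) = 1, μ(35) = 1, μ(37) = -1, μ(38) = 1, μ(39) = 1, μ(41) = -1, μ(42) = -1, μ(43) = -1, μ(46) = 1, μ(47) = -1, μ(51) = 1, μ(53) = -1, μ(55) = 1, μ(57) = 1, μ(58) = 1, μ(59) = -1, μ(61) = -1, μ(62) = 1, μ(65) = 1, μ(66) = -1, μ(67) = -1, μ(69) = 1, μ(70) = -1, μ(71) = -1, μ(73) = -1, μ(74) = 1, μ(77) = 1, μ(78) = -1, μ(79) = -1, μ(82) = 1, μ(83) = -1, μ(85) = 1, μ(86) = 1, μ(87) = 1, μ(89) = -1, μ(91) = 1, μ(93) = 1, μ(94) = 1, μ(95) = 1, μ(97) = -1, μ(101) = -1, μ(102) = -1, μ(103) = -1, μ(105) = -1, μ(106) = 1, μ(107) = -1, μ(109) = -1, μ(110) = -1, μ(111) = 1, μ(113) = -1, μ(114) = -1, μ(115) = 1, μ(118) = 1, μ(119) = 1, μ(122) = 1, μ(123) = 1, μ(127) = -1, μ(129) = 1, μ(130) = -1, μ(131) = -1, μ(133) = 1, μ(134) = 1, μ(137) = -1, μ(138) = -1, μ(139) = -1, μ(141) = 1, μ(142) = 1, μ(143) = 1, μ(145) = 1, μ(146) = 1, μ(149) = -1, μ(151) = -1, μ(154) = -1, μ(155) = 1, μ(157) = -1, μ(158) = 1, μ(159) = 1, with μ = 0 on non-squarefree integers. Summing μ(k)/k for k where μ(k) ≠ 0 gives 64913714004742152105857055486137916673345137521594294887693/5053595284816784977233681012564534887436795806841425346061410 ≈ 0.0128. (PNT ⟺ this sum → 0 as n → ∞.)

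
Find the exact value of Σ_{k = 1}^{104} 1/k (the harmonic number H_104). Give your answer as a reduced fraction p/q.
H_104 = 151628729214843927768244125436857365638449733/29012042540587955997705808574162155756055616

Direct summation: H_104 = 1 + 1/2 + ... + 1/104. The least common denominator is lcm(1, ..., 104) = 725301063514698899942645214354053893901390400; over this denominator the numerator is 725301063514698899942645214354053893901390400 + 362650531757349449971322607177026946950695200 + 241767021171566299980881738118017964633796800 + 181325265878674724985661303588513473475347600 + 145060212702939779988529042870810778780278080 + 120883510585783149990440869059008982316898400 + 103614437644956985706092173479150556271627200 + 90662632939337362492830651794256736737673800 + 80589007057188766660293912706005988211265600 + 72530106351469889994264521435405389390139040 + 65936460319518081812967746759459444900126400 + 60441755292891574995220434529504491158449200 + 55792389501130684610972708796465684146260800 + 51807218822478492853046086739575278135813600 + 48353404234313259996176347623603592926759360 + 45331316469668681246415325897128368368836900 + 42664768442041111761332071432591405523611200 + 40294503528594383330146956353002994105632800 + 38173740184984152628560274439687047047441600 + 36265053175734944997132260717702694695069520 + 34538145881652328568697391159716852090542400 + 32968230159759040906483873379729722450063200 + 31534828848465169562723704971915386691364800 + 30220877646445787497610217264752245579224600 + 29012042540587955997705808574162155756055616 + 27896194750565342305486354398232842073130400 + 26863002352396255553431304235335329403755200 + 25903609411239246426523043369787639067906800 + 25010381500506858618711903943243237720737600 + 24176702117156629998088173811801796463379680 + 23396808500474158062665974656582383674238400 + 22665658234834340623207662948564184184418450 + 21978820106506027270989248919819814966708800 + 21332384221020555880666035716295702761805600 + 20722887528991397141218434695830111254325440 + 20147251764297191665073478176501497052816400 + 19602731446343213511963384171731186321659200 + 19086870092492076314280137219843523523720800 + 18597463167043561536990902932155228048753600 + 18132526587867472498566130358851347347534760 + 17690269841821924388845005228147655948814400 + 17269072940826164284348695579858426045271200 + 16867466593365090696340586380326834741892800 + 16484115079879520453241936689864861225031600 + 16117801411437753332058782541201197642253120 + 15767414424232584781361852485957693345682400 + 15431937521589338296652025837320295614923200 + 15110438823222893748805108632376122789612300 + 14802062520708140815156024782735793753089600 + 14506021270293977998852904287081077878027808 + 14221589480680370587110690477530468507870400 + 13948097375282671152743177199116421036565200 + 13684925726692432074389532346302903658516800 + 13431501176198127776715652117667664701877600 + 13187292063903616362593549351891888980025280 + 12951804705619623213261521684893819533953400 + 12724580061661384209520091479895682349147200 + 12505190750253429309355951971621618860368800 + 12293238364655913558349918887356845659345600 + 12088351058578314999044086905900898231689840 + 11890181369093424589223692038591047441006400 + 11698404250237079031332987328291191837119200 + 11512715293884109522899130386572284030180800 + 11332829117417170311603831474282092092209225 + 11158477900226136922194541759293136829252160 + 10989410053253013635494624459909907483354400 + 10825389007682073133472316632150058117931200 + 10666192110510277940333017858147851380902800 + 10511609616155056520907901657305128897121600 + 10361443764495698570609217347915055627162720 + 10215507936826745069614721328930336533822400 + 10073625882148595832536739088250748526408200 + 9935631007050669862228016634987039642484800 + 9801365723171606755981692085865593160829600 + 9670680846862651999235269524720718585351872 + 9543435046246038157140068609921761761860400 + 9419494331359725973281106679922777842875200 + 9298731583521780768495451466077614024376800 + 9181026120439226581552471067772834100017600 + 9066263293933736249283065179425673673767380 + 8954334117465418517810434745111776467918400 + 8845134920910962194422502614073827974407200 + 8738567030297577107742713425952456553028800 + 8634536470413082142174347789929213022635600 + 8532953688408222352266414286518281104722240 + 8433733296682545348170293190163417370946400 + 8336793833502286206237301314414412573579200 + 8242057539939760226620968344932430612515800 + 8149450151850549437557811397236560605633600 + 8058900705718876666029391270600598821126560 + 7970341357304383515853244113780812020894400 + 7883707212116292390680926242978846672841200 + 7798936166824719354221991552194127891412800 + 7715968760794669148326012918660147807461600 + 7634748036996830525712054887937409409488320 + 7555219411611446874402554316188061394806150 + 7477330551697926803532424890247978287643200 + 7401031260354070407578012391367896876544800 + 7326273368835342423663082973273271655569600 + 7253010635146988999426452143540538939013904 + 7181198648660385147946982320337167266350400 + 7110794740340185293555345238765234253935200 + 7041757898200960193617914702466542659236800 + 6974048687641335576371588599558210518282600 = 3790718230371098194206103135921434140961243325, so H_104 = 3790718230371098194206103135921434140961243325/725301063514698899942645214354053893901390400; reducing by gcd(3790718230371098194206103135921434140961243325, 725301063514698899942645214354053893901390400) = 25 gives 151628729214843927768244125436857365638449733/29012042540587955997705808574162155756055616 ≈ 5.22641. (The PNT-adjacent estimate ln(104) + γ ≈ 5.22161 matches within O(1/n).)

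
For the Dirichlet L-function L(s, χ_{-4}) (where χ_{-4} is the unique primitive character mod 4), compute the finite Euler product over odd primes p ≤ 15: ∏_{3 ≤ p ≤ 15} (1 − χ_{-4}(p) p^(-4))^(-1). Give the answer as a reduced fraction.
∏ = 12412162137375/12550936856576

The odd primes p ≤ 15 are [3, 5, 7, 11, 13]. For each, χ(p) = 1 if p ≡ 1 mod 4, χ(p) = −1 if p ≡ 3 mod 4. Taking (1 − χ(p)/p^4)^(-1) = p^4/(p^4 − χ(p)): (1 − (-1)/3^4)^(-1) · (1 − (1)/5^4)^(-1) · (1 − (-1)/7^4)^(-1) · (1 − (-1)/11^4)^(-1) · (1 − (1)/13^4)^(-1) = 12412162137375/12550936856576.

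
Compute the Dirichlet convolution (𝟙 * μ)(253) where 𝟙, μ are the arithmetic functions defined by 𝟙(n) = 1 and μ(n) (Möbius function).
(𝟙 * μ)(253) = 0

Divisors of 253: [1, 11, 23, 253]. For each d | 253:
  d = 1: 𝟙(1) · μ(253/1) = 1 · 1 = 1
  d = 11: 𝟙(11) · μ(253/11) = 1 · -1 = -1
  d = 23: 𝟙(23) · μ(253/23) = 1 · -1 = -1
  d = 253: 𝟙(253) · μ(253/253) = 1 · 1 = 1
Summing: (𝟙 * μ)(253) = 1 + -1 + -1 + 1 = 0.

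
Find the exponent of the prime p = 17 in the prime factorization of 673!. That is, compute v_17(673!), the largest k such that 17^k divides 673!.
v_17(673!) = 41

Legendre's formula: v_p(n!) = Σ_{k ≥ 1} ⌊n / p^k⌋. For p = 17, n = 673, the terms are:
  ⌊673/17^1⌋ = ⌊673/17⌋ = 39
  ⌊673/17^2⌋ = ⌊673/289⌋ = 2
(the next term ⌊673/17^3⌋ = 0, terminating the sum). Summing: v_17(673!) = 39 + 2 = 41.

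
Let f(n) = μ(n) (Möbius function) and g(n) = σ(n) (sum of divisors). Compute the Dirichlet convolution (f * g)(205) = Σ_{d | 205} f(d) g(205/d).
(μ * σ)(205) = 205

Divisors of 205: [1, 5, 41, 205]. For each d | 205:
  d = 1: μ(1) · σ(205/1) = 1 · 252 = 252
  d = 5: μ(5) · σ(205/5) = -1 · 42 = -42
  d = 41: μ(41) · σ(205/41) = -1 · 6 = -6
  d = 205: μ(205) · σ(205/205) = 1 · 1 = 1
Summing: (μ * σ)(205) = 252 + -42 + -6 + 1 = 205.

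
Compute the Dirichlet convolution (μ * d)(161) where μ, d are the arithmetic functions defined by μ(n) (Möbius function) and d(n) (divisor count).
(μ * d)(161) = 1

Divisors of 161: [1, 7, 23, 161]. For each d | 161:
  d = 1: μ(1) · d(161/1) = 1 · 4 = 4
  d = 7: μ(7) · d(161/7) = -1 · 2 = -2
  d = 23: μ(23) · d(161/23) = -1 · 2 = -2
  d = 161: μ(161) · d(161/161) = 1 · 1 = 1
Summing: (μ * d)(161) = 4 + -2 + -2 + 1 = 1.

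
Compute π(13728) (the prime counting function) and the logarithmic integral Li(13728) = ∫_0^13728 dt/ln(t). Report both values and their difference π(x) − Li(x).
π(13728) = 1624;  Li(13728) ≈ 1643.74;  π(x) − Li(x) ≈ -19.74.

Direct count of primes ≤ 13728 gives π(13728) = 1624. Numerical evaluation of the logarithmic integral gives Li(13728) ≈ 1643.74. The difference π(x) − Li(x) ≈ -19.74 is typically negative for small/moderate x (Li(x) overestimates), though Littlewood's theorem shows this sign changes infinitely often.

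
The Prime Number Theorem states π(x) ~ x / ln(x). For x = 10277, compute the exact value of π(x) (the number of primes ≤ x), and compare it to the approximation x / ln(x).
π(10277) = 1261;  x/ln(x) ≈ 1112.51;  relative error ≈ 11.78%.

Directly count primes up to 10277: π(10277) = 1261. The PNT approximation gives 10277/ln(10277) ≈ 10277/9.23766 ≈ 1112.51. Relative error (π(x) − x/ln(x)) / π(x) ≈ 11.78%; the approximation is known to undercount slightly (Li(x) is a better estimate).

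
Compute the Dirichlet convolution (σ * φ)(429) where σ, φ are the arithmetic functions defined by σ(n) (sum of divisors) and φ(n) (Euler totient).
(σ * φ)(429) = 3432

Divisors of 429: [1, 3, 11, 13, 33, 39, 143, 429]. For each d | 429:
  d = 1: σ(1) · φ(429/1) = 1 · 240 = 240
  d = 3: σ(3) · φ(429/3) = 4 · 120 = 480
  d = 11: σ(11) · φ(429/11) = 12 · 24 = 288
  d = 13: σ(13) · φ(429/13) = 14 · 20 = 280
  d = 33: σ(33) · φ(429/33) = 48 · 12 = 576
  d = 39: σ(39) · φ(429/39) = 56 · 10 = 560
  d = 143: σ(143) · φ(429/143) = 168 · 2 = 336
  d = 429: σ(429) · φ(429/429) = 672 · 1 = 672
Summing: (σ * φ)(429) = 240 + 480 + 288 + 280 + 576 + 560 + 336 + 672 = 3432.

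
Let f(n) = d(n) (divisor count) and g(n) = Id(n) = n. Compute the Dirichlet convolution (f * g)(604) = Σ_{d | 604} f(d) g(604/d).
(d * Id)(604) = 1683

Divisors of 604: [1, 2, 4, 151, 302, 604]. For each d | 604:
  d = 1: d(1) · Id(604/1) = 1 · 604 = 604
  d = 2: d(2) · Id(604/2) = 2 · 302 = 604
  d = 4: d(4) · Id(604/4) = 3 · 151 = 453
  d = 151: d(151) · Id(604/151) = 2 · 4 = 8
  d = 302: d(302) · Id(604/302) = 4 · 2 = 8
  d = 604: d(604) · Id(604/604) = 6 · 1 = 6
Summing: (d * Id)(604) = 604 + 604 + 453 + 8 + 8 + 6 = 1683.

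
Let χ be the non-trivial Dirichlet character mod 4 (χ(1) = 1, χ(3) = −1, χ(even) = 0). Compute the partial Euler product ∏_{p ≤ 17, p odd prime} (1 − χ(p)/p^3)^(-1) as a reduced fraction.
∏ = 87995602569875/90796952813568

The odd primes p ≤ 17 are [3, 5, 7, 11, 13, 17]. For each, χ(p) = 1 if p ≡ 1 mod 4, χ(p) = −1 if p ≡ 3 mod 4. Taking (1 − χ(p)/p^3)^(-1) = p^3/(p^3 − χ(p)): (1 − (-1)/3^3)^(-1) · (1 − (1)/5^3)^(-1) · (1 − (-1)/7^3)^(-1) · (1 − (-1)/11^3)^(-1) · (1 − (1)/13^3)^(-1) · (1 − (1)/17^3)^(-1) = 87995602569875/90796952813568.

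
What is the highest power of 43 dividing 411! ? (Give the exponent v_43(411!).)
v_43(411!) = 9

Legendre's formula: v_p(n!) = Σ_{k ≥ 1} ⌊n / p^k⌋. For p = 43, n = 411, the terms are:
  ⌊411/43^1⌋ = ⌊411/43⌋ = 9
(the next term ⌊411/43^2⌋ = 0, terminating the sum). Summing: v_43(411!) = 9 = 9.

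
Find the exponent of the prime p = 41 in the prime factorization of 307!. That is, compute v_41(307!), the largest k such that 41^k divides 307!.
v_41(307!) = 7

Legendre's formula: v_p(n!) = Σ_{k ≥ 1} ⌊n / p^k⌋. For p = 41, n = 307, the terms are:
  ⌊307/41^1⌋ = ⌊307/41⌋ = 7
(the next term ⌊307/41^2⌋ = 0, terminating the sum). Summing: v_41(307!) = 7 = 7.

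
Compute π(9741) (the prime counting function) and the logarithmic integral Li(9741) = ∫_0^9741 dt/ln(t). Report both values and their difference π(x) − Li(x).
π(9741) = 1201;  Li(9741) ≈ 1217.98;  π(x) − Li(x) ≈ -16.98.

Direct count of primes ≤ 9741 gives π(9741) = 1201. Numerical evaluation of the logarithmic integral gives Li(9741) ≈ 1217.98. The difference π(x) − Li(x) ≈ -16.98 is typically negative for small/moderate x (Li(x) overestimates), though Littlewood's theorem shows this sign changes infinitely often.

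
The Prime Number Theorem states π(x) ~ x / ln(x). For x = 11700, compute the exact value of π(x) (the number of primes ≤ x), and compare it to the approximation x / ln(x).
π(11700) = 1404;  x/ln(x) ≈ 1249.02;  relative error ≈ 11.04%.

Directly count primes up to 11700: π(11700) = 1404. The PNT approximation gives 11700/ln(11700) ≈ 11700/9.36734 ≈ 1249.02. Relative error (π(x) − x/ln(x)) / π(x) ≈ 11.04%; the approximation is known to undercount slightly (Li(x) is a better estimate).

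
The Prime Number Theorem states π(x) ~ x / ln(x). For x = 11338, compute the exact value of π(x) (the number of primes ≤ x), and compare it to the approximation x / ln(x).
π(11338) = 1370;  x/ln(x) ≈ 1214.45;  relative error ≈ 11.35%.

Directly count primes up to 11338: π(11338) = 1370. The PNT approximation gives 11338/ln(11338) ≈ 11338/9.33592 ≈ 1214.45. Relative error (π(x) − x/ln(x)) / π(x) ≈ 11.35%; the approximation is known to undercount slightly (Li(x) is a better estimate).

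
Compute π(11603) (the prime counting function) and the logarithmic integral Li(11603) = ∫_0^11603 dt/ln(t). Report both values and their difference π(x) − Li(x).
π(11603) = 1396;  Li(11603) ≈ 1418.76;  π(x) − Li(x) ≈ -22.76.

Direct count of primes ≤ 11603 gives π(11603) = 1396. Numerical evaluation of the logarithmic integral gives Li(11603) ≈ 1418.76. The difference π(x) − Li(x) ≈ -22.76 is typically negative for small/moderate x (Li(x) overestimates), though Littlewood's theorem shows this sign changes infinitely often.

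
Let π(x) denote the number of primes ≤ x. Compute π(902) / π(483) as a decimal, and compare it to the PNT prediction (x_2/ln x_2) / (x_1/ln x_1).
π(902)/π(483) = 154/92 ≈ 1.6739;  PNT prediction ≈ 1.6961.

π(483) = 92 and π(902) = 154, so π(902)/π(483) ≈ 1.6739. The PNT-predicted ratio is (902/ln(902)) / (483/ln(483)) ≈ 1.6961. The two agree to within a few percent, as expected.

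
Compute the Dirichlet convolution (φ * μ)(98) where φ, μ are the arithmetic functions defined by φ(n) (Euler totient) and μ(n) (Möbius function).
(φ * μ)(98) = 0

Divisors of 98: [1, 2, 7, 14, 49, 98]. For each d | 98:
  d = 1: φ(1) · μ(98/1) = 1 · 0 = 0
  d = 2: φ(2) · μ(98/2) = 1 · 0 = 0
  d = 7: φ(7) · μ(98/7) = 6 · 1 = 6
  d = 14: φ(14) · μ(98/14) = 6 · -1 = -6
  d = 49: φ(49) · μ(98/49) = 42 · -1 = -42
  d = 98: φ(98) · μ(98/98) = 42 · 1 = 42
Summing: (φ * μ)(98) = 0 + 0 + 6 + -6 + -42 + 42 = 0.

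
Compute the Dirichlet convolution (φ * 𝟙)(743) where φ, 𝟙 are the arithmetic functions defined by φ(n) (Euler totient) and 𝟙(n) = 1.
(φ * 𝟙)(743) = 743

Divisors of 743: [1, 743]. For each d | 743:
  d = 1: φ(1) · 𝟙(743/1) = 1 · 1 = 1
  d = 743: φ(743) · 𝟙(743/743) = 742 · 1 = 742
Summing: (φ * 𝟙)(743) = 1 + 742 = 743.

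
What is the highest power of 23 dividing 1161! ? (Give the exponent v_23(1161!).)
v_23(1161!) = 52

Legendre's formula: v_p(n!) = Σ_{k ≥ 1} ⌊n / p^k⌋. For p = 23, n = 1161, the terms are:
  ⌊1161/23^1⌋ = ⌊1161/23⌋ = 50
  ⌊1161/23^2⌋ = ⌊1161/529⌋ = 2
(the next term ⌊1161/23^3⌋ = 0, terminating the sum). Summing: v_23(1161!) = 50 + 2 = 52.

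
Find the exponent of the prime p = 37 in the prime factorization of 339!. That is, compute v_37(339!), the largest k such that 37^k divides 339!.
v_37(339!) = 9

Legendre's formula: v_p(n!) = Σ_{k ≥ 1} ⌊n / p^k⌋. For p = 37, n = 339, the terms are:
  ⌊339/37^1⌋ = ⌊339/37⌋ = 9
(the next term ⌊339/37^2⌋ = 0, terminating the sum). Summing: v_37(339!) = 9 = 9.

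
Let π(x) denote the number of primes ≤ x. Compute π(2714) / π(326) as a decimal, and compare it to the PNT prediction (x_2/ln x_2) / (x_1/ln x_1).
π(2714)/π(326) = 396/66 ≈ 6.0000;  PNT prediction ≈ 6.0936.

π(326) = 66 and π(2714) = 396, so π(2714)/π(326) ≈ 6.0000. The PNT-predicted ratio is (2714/ln(2714)) / (326/ln(326)) ≈ 6.0936. The two agree to within a few percent, as expected.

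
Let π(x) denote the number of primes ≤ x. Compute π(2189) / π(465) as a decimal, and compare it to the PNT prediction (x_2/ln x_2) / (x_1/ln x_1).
π(2189)/π(465) = 327/90 ≈ 3.6333;  PNT prediction ≈ 3.7593.

π(465) = 90 and π(2189) = 327, so π(2189)/π(465) ≈ 3.6333. The PNT-predicted ratio is (2189/ln(2189)) / (465/ln(465)) ≈ 3.7593. The two agree to within a few percent, as expected.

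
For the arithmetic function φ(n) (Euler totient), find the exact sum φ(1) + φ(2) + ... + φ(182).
Σ_{n ≤ 182} φ(n) = 10132

Compute φ(n) for each 1 ≤ n ≤ 182: φ(1) = 1, φ(2) = 1, φ(3) = 2, φ(4) = 2, φ(5) = 4, φ(6) = 2, φ(7) = 6, φ(8) = 4, φ(9) = 6, φ(10) = 4, φ(11) = 10, φ(12) = 4, φ(13) = 12, φ(14) = 6, φ(15) = 8, φ(16) = 8, φ(17) = 16, φ(18) = 6, φ(19) = 18, φ(20) = 8, φ(21) = 12, φ(22) = 10, φ(23) = 22, φ(24) = 8, φ(25) = 20, φ(26) = 12, φ(27) = 18, φ(28) = 12, φ(29) = 28, φ(30) = 8, φ(31) = 30, φ(32) = 16, φ(33) = 20, φ(34) = 16, φ(35) = 24, φ(36) = 12, φ(37) = 36, φ(38) = 18, φ(39) = 24, φ(40) = 16, φ(41) = 40, φ(42) = 12, φ(43) = 42, φ(44) = 20, φ(45) = 24, φ(46) = 22, φ(47) = 46, φ(48) = 16, φ(49) = 42, φ(50) = 20, φ(51) = 32, φ(52) = 24, φ(53) = 52, φ(54) = 18, φ(55) = 40, φ(56) = 24, φ(57) = 36, φ(58) = 28, φ(59) = 58, φ(60) = 16, φ(61) = 60, φ(62) = 30, φ(63) = 36, φ(64) = 32, φ(65) = 48, φ(66) = 20, φ(67) = 66, φ(68) = 32, φ(69) = 44, φ(70) = 24, φ(71) = 70, φ(72) = 24, φ(73) = 72, φ(74) = 36, φ(75) = 40, φ(76) = 36, φ(77) = 60, φ(78) = 24, φ(79) = 78, φ(80) = 32, φ(81) = 54, φ(82) = 40, φ(83) = 82, φ(84) = 24, φ(85) = 64, φ(86) = 42, φ(87) = 56, φ(88) = 40, φ(89) = 88, φ(90) = 24, φ(91) = 72, φ(92) = 44, φ(93) = 60, φ(94) = 46, φ(95) = 72, φ(96) = 32, φ(97) = 96, φ(98) = 42, φ(99) = 60, φ(100) = 40, φ(101) = 100, φ(102) = 32, φ(103) = 102, φ(104) = 48, φ(105) = 48, φ(106) = 52, φ(107) = 106, φ(108) = 36, φ(109) = 108, φ(110) = 40, φ(111) = 72, φ(112) = 48, φ(113) = 112, φ(114) = 36, φ(115) = 88, φ(116) = 56, φ(117) = 72, φ(118) = 58, φ(119) = 96, φ(120) = 32, φ(121) = 110, φ(122) = 60, φ(123) = 80, φ(124) = 60, φ(125) = 100, φ(126) = 36, φ(127) = 126, φ(128) = 64, φ(129) = 84, φ(130) = 48, φ(131) = 130, φ(132) = 40, φ(133) = 108, φ(134) = 66, φ(135) = 72, φ(136) = 64, φ(137) = 136, φ(138) = 44, φ(139) = 138, φ(140) = 48, φ(141) = 92, φ(142) = 70, φ(143) = 120, φ(144) = 48, φ(145) = 112, φ(146) = 72, φ(147) = 84, φ(148) = 72, φ(149) = 148, φ(150) = 40, φ(151) = 150, φ(152) = 72, φ(153) = 96, φ(154) = 60, φ(155) = 120, φ(156) = 48, φ(157) = 156, φ(158) = 78, φ(159) = 104, φ(160) = 64, φ(161) = 132, φ(162) = 54, φ(163) = 162, φ(164) = 80, φ(165) = 80, φ(166) = 82, φ(167) = 166, φ(168) = 48, φ(169) = 156, φ(170) = 64, φ(171) = 108, φ(172) = 84, φ(173) = 172, φ(174) = 56, φ(175) = 120, φ(176) = 80, φ(177) = 116, φ(178) = 88, φ(179) = 178, φ(180) = 48, φ(181) = 180, φ(182) = 72. Summing all 182 values: 10132. (Average order: Σ_{n ≤ x} φ(n) ~ (3/π²) x². For x = 182, (3/π²)·182² ≈ 10068.49.)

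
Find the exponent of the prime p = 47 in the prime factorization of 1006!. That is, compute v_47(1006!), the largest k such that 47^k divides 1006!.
v_47(1006!) = 21

Legendre's formula: v_p(n!) = Σ_{k ≥ 1} ⌊n / p^k⌋. For p = 47, n = 1006, the terms are:
  ⌊1006/47^1⌋ = ⌊1006/47⌋ = 21
(the next term ⌊1006/47^2⌋ = 0, terminating the sum). Summing: v_47(1006!) = 21 = 21.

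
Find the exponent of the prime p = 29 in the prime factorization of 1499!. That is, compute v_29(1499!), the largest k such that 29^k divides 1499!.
v_29(1499!) = 52

Legendre's formula: v_p(n!) = Σ_{k ≥ 1} ⌊n / p^k⌋. For p = 29, n = 1499, the terms are:
  ⌊1499/29^1⌋ = ⌊1499/29⌋ = 51
  ⌊1499/29^2⌋ = ⌊1499/841⌋ = 1
(the next term ⌊1499/29^3⌋ = 0, terminating the sum). Summing: v_29(1499!) = 51 + 1 = 52.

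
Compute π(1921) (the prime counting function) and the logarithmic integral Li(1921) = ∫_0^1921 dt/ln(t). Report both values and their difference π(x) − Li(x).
π(1921) = 293;  Li(1921) ≈ 304.39;  π(x) − Li(x) ≈ -11.39.

Direct count of primes ≤ 1921 gives π(1921) = 293. Numerical evaluation of the logarithmic integral gives Li(1921) ≈ 304.39. The difference π(x) − Li(x) ≈ -11.39 is typically negative for small/moderate x (Li(x) overestimates), though Littlewood's theorem shows this sign changes infinitely often.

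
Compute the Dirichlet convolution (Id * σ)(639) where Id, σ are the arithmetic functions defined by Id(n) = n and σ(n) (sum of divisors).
(Id * σ)(639) = 4862

Divisors of 639: [1, 3, 9, 71, 213, 639]. For each d | 639:
  d = 1: Id(1) · σ(639/1) = 1 · 936 = 936
  d = 3: Id(3) · σ(639/3) = 3 · 288 = 864
  d = 9: Id(9) · σ(639/9) = 9 · 72 = 648
  d = 71: Id(71) · σ(639/71) = 71 · 13 = 923
  d = 213: Id(213) · σ(639/213) = 213 · 4 = 852
  d = 639: Id(639) · σ(639/639) = 639 · 1 = 639
Summing: (Id * σ)(639) = 936 + 864 + 648 + 923 + 852 + 639 = 4862.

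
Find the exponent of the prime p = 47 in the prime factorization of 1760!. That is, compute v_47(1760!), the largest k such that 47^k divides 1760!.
v_47(1760!) = 37

Legendre's formula: v_p(n!) = Σ_{k ≥ 1} ⌊n / p^k⌋. For p = 47, n = 1760, the terms are:
  ⌊1760/47^1⌋ = ⌊1760/47⌋ = 37
(the next term ⌊1760/47^2⌋ = 0, terminating the sum). Summing: v_47(1760!) = 37 = 37.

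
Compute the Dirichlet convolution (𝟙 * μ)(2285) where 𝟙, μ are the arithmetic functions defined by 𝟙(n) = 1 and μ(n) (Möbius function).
(𝟙 * μ)(2285) = 0

Divisors of 2285: [1, 5, 457, 2285]. For each d | 2285:
  d = 1: 𝟙(1) · μ(2285/1) = 1 · 1 = 1
  d = 5: 𝟙(5) · μ(2285/5) = 1 · -1 = -1
  d = 457: 𝟙(457) · μ(2285/457) = 1 · -1 = -1
  d = 2285: 𝟙(2285) · μ(2285/2285) = 1 · 1 = 1
Summing: (𝟙 * μ)(2285) = 1 + -1 + -1 + 1 = 0.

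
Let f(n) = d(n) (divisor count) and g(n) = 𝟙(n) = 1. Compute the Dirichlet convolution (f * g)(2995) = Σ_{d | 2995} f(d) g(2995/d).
(d * 𝟙)(2995) = 9

Divisors of 2995: [1, 5, 599, 2995]. For each d | 2995:
  d = 1: d(1) · 𝟙(2995/1) = 1 · 1 = 1
  d = 5: d(5) · 𝟙(2995/5) = 2 · 1 = 2
  d = 599: d(599) · 𝟙(2995/599) = 2 · 1 = 2
  d = 2995: d(2995) · 𝟙(2995/2995) = 4 · 1 = 4
Summing: (d * 𝟙)(2995) = 1 + 2 + 2 + 4 = 9.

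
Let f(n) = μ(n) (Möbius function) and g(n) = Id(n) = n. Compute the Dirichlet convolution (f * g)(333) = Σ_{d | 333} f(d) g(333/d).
(μ * Id)(333) = 216

Divisors of 333: [1, 3, 9, 37, 111, 333]. For each d | 333:
  d = 1: μ(1) · Id(333/1) = 1 · 333 = 333
  d = 3: μ(3) · Id(333/3) = -1 · 111 = -111
  d = 9: μ(9) · Id(333/9) = 0 · 37 = 0
  d = 37: μ(37) · Id(333/37) = -1 · 9 = -9
  d = 111: μ(111) · Id(333/111) = 1 · 3 = 3
  d = 333: μ(333) · Id(333/333) = 0 · 1 = 0
Summing: (μ * Id)(333) = 333 + -111 + 0 + -9 + 3 + 0 = 216.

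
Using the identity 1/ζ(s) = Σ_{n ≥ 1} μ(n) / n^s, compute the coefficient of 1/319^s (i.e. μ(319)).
μ(319) = 1

Factor n = 319 = 11 · 29. μ(n) = 0 if any exponent ≥ 2 (not squarefree); otherwise μ(n) = (−1)^{ω(n)} where ω(n) is the number of distinct prime factors. Applying: μ(319) = 1.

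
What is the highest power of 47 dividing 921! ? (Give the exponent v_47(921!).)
v_47(921!) = 19

Legendre's formula: v_p(n!) = Σ_{k ≥ 1} ⌊n / p^k⌋. For p = 47, n = 921, the terms are:
  ⌊921/47^1⌋ = ⌊921/47⌋ = 19
(the next term ⌊921/47^2⌋ = 0, terminating the sum). Summing: v_47(921!) = 19 = 19.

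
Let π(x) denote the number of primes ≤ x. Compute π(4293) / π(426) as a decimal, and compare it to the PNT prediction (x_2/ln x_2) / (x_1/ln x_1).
π(4293)/π(426) = 589/82 ≈ 7.1829;  PNT prediction ≈ 7.2941.

π(426) = 82 and π(4293) = 589, so π(4293)/π(426) ≈ 7.1829. The PNT-predicted ratio is (4293/ln(4293)) / (426/ln(426)) ≈ 7.2941. The two agree to within a few percent, as expected.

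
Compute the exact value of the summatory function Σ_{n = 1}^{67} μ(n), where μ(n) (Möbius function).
Σ_{n ≤ 67} μ(n) = -2

Compute μ(n) for each 1 ≤ n ≤ 67: μ(1) = 1, μ(2) = -1, μ(3) = -1, μ(4) = 0, μ(5) = -1, μ(6) = 1, μ(7) = -1, μ(8) = 0, μ(9) = 0, μ(10) = 1, μ(11) = -1, μ(12) = 0, μ(13) = -1, μ(14) = 1, μ(15) = 1, μ(16) = 0, μ(17) = -1, μ(18) = 0, μ(19) = -1, μ(20) = 0, μ(21) = 1, μ(22) = 1, μ(23) = -1, μ(24) = 0, μ(25) = 0, μ(26) = 1, μ(27) = 0, μ(28) = 0, μ(29) = -1, μ(30) = -1, μ(31) = -1, μ(32) = 0, μ(33) = 1, μ(34) = 1, μ(35) = 1, μ(36) = 0, μ(37) = -1, μ(38) = 1, μ(39) = 1, μ(40) = 0, μ(41) = -1, μ(42) = -1, μ(43) = -1, μ(44) = 0, μ(45) = 0, μ(46) = 1, μ(47) = -1, μ(48) = 0, μ(49) = 0, μ(50) = 0, μ(51) = 1, μ(52) = 0, μ(53) = -1, μ(54) = 0, μ(55) = 1, μ(56) = 0, μ(57) = 1, μ(58) = 1, μ(59) = -1, μ(60) = 0, μ(61) = -1, μ(62) = 1, μ(63) = 0, μ(64) = 0, μ(65) = 1, μ(66) = -1, μ(67) = -1. Summing all 67 values: -2. (Mertens function M(x) = Σ_{n ≤ x} μ(n); on average M(x) should be small (PNT ⟺ M(x) = o(x)).)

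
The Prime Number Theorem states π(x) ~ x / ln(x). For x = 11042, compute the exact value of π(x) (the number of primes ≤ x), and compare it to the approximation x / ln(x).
π(11042) = 1337;  x/ln(x) ≈ 1186.11;  relative error ≈ 11.29%.

Directly count primes up to 11042: π(11042) = 1337. The PNT approximation gives 11042/ln(11042) ≈ 11042/9.30946 ≈ 1186.11. Relative error (π(x) − x/ln(x)) / π(x) ≈ 11.29%; the approximation is known to undercount slightly (Li(x) is a better estimate).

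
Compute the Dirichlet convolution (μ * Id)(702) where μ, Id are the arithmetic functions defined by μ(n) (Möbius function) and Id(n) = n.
(μ * Id)(702) = 216

Divisors of 702: [1, 2, 3, 6, 9, 13, 18, 26, 27, 39, 54, 78, 117, 234, 351, 702]. For each d | 702:
  d = 1: μ(1) · Id(702/1) = 1 · 702 = 702
  d = 2: μ(2) · Id(702/2) = -1 · 351 = -351
  d = 3: μ(3) · Id(702/3) = -1 · 234 = -234
  d = 6: μ(6) · Id(702/6) = 1 · 117 = 117
  d = 9: μ(9) · Id(702/9) = 0 · 78 = 0
  d = 13: μ(13) · Id(702/13) = -1 · 54 = -54
  d = 18: μ(18) · Id(702/18) = 0 · 39 = 0
  d = 26: μ(26) · Id(702/26) = 1 · 27 = 27
  d = 27: μ(27) · Id(702/27) = 0 · 26 = 0
  d = 39: μ(39) · Id(702/39) = 1 · 18 = 18
  d = 54: μ(54) · Id(702/54) = 0 · 13 = 0
  d = 78: μ(78) · Id(702/78) = -1 · 9 = -9
  d = 117: μ(117) · Id(702/117) = 0 · 6 = 0
  d = 234: μ(234) · Id(702/234) = 0 · 3 = 0
  d = 351: μ(351) · Id(702/351) = 0 · 2 = 0
  d = 702: μ(702) · Id(702/702) = 0 · 1 = 0
Summing: (μ * Id)(702) = 702 + -351 + -234 + 117 + 0 + -54 + 0 + 27 + 0 + 18 + 0 + -9 + 0 + 0 + 0 + 0 = 216.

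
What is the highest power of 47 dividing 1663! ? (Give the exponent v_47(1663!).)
v_47(1663!) = 35

Legendre's formula: v_p(n!) = Σ_{k ≥ 1} ⌊n / p^k⌋. For p = 47, n = 1663, the terms are:
  ⌊1663/47^1⌋ = ⌊1663/47⌋ = 35
(the next term ⌊1663/47^2⌋ = 0, terminating the sum). Summing: v_47(1663!) = 35 = 35.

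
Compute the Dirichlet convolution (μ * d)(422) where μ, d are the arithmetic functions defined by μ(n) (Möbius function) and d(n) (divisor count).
(μ * d)(422) = 1

Divisors of 422: [1, 2, 211, 422]. For each d | 422:
  d = 1: μ(1) · d(422/1) = 1 · 4 = 4
  d = 2: μ(2) · d(422/2) = -1 · 2 = -2
  d = 211: μ(211) · d(422/211) = -1 · 2 = -2
  d = 422: μ(422) · d(422/422) = 1 · 1 = 1
Summing: (μ * d)(422) = 4 + -2 + -2 + 1 = 1.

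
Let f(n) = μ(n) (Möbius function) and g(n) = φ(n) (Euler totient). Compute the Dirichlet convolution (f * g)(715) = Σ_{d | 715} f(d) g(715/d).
(μ * φ)(715) = 297

Divisors of 715: [1, 5, 11, 13, 55, 65, 143, 715]. For each d | 715:
  d = 1: μ(1) · φ(715/1) = 1 · 480 = 480
  d = 5: μ(5) · φ(715/5) = -1 · 120 = -120
  d = 11: μ(11) · φ(715/11) = -1 · 48 = -48
  d = 13: μ(13) · φ(715/13) = -1 · 40 = -40
  d = 55: μ(55) · φ(715/55) = 1 · 12 = 12
  d = 65: μ(65) · φ(715/65) = 1 · 10 = 10
  d = 143: μ(143) · φ(715/143) = 1 · 4 = 4
  d = 715: μ(715) · φ(715/715) = -1 · 1 = -1
Summing: (μ * φ)(715) = 480 + -120 + -48 + -40 + 12 + 10 + 4 + -1 = 297.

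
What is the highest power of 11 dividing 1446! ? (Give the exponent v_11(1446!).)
v_11(1446!) = 143

Legendre's formula: v_p(n!) = Σ_{k ≥ 1} ⌊n / p^k⌋. For p = 11, n = 1446, the terms are:
  ⌊1446/11^1⌋ = ⌊1446/11⌋ = 131
  ⌊1446/11^2⌋ = ⌊1446/121⌋ = 11
  ⌊1446/11^3⌋ = ⌊1446/1331⌋ = 1
(the next term ⌊1446/11^4⌋ = 0, terminating the sum). Summing: v_11(1446!) = 131 + 11 + 1 = 143.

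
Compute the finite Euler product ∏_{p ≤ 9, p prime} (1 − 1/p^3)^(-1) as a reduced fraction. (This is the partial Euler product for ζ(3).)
∏ = 18375/15314

The primes p ≤ 9 are [2, 3, 5, 7]. For each prime, (1 − 1/p^3)^(-1) = p^3 / (p^3 − 1). The product is (1 − 1/2^3)^(-1), (1 − 1/3^3)^(-1), (1 − 1/5^3)^(-1), (1 − 1/7^3)^(-1) = ∏ p^3 / (p^3 − 1) = 18375/15314.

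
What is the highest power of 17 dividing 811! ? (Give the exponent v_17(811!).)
v_17(811!) = 49

Legendre's formula: v_p(n!) = Σ_{k ≥ 1} ⌊n / p^k⌋. For p = 17, n = 811, the terms are:
  ⌊811/17^1⌋ = ⌊811/17⌋ = 47
  ⌊811/17^2⌋ = ⌊811/289⌋ = 2
(the next term ⌊811/17^3⌋ = 0, terminating the sum). Summing: v_17(811!) = 47 + 2 = 49.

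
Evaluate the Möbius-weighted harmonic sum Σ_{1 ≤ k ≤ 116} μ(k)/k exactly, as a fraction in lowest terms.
Σ μ(k)/k = -11695632086357284237991577642263648122717789/451572209148822968402074375593480892761066957

Values of μ(k) for 1 ≤ k ≤ 116: μ(1) = 1, μ(2) = -1, μ(3) = -1, μ(5) = -1, μ(6) = 1, μ(7) = -1, μ(10) = 1, μ(11) = -1, μ(13) = -1, μ(14) = 1, μ(15) = 1, μ(17) = -1, μ(19) = -1, μ(21) = 1, μ(22) = 1, μ(23) = -1, μ(26) = 1, μ(29) = -1, μ(30) = -1, μ(31) = -1, μ(33) = 1, μ(34) = 1, μ(35) = 1, μ(37) = -1, μ(38) = 1, μ(39) = 1, μ(41) = -1, μ(42) = -1, μ(43) = -1, μ(46) = 1, μ(47) = -1, μ(51) = 1, μ(53) = -1, μ(55) = 1, μ(57) = 1, μ(58) = 1, μ(59) = -1, μ(61) = -1, μ(62) = 1, μ(65) = 1, μ(66) = -1, μ(67) = -1, μ(69) = 1, μ(70) = -1, μ(71) = -1, μ(73) = -1, μ(74) = 1, μ(77) = 1, μ(78) = -1, μ(79) = -1, μ(82) = 1, μ(83) = -1, μ(85) = 1, μ(86) = 1, μ(87) = 1, μ(89) = -1, μ(91) = 1, μ(93) = 1, μ(94) = 1, μ(95) = 1, μ(97) = -1, μ(101) = -1, μ(102) = -1, μ(103) = -1, μ(105) = -1, μ(106) = 1, μ(107) = -1, μ(109) = -1, μ(110) = -1, μ(111) = 1, μ(113) = -1, μ(114) = -1, μ(115) = 1, with μ = 0 on non-squarefree integers. Summing μ(k)/k for k where μ(k) ≠ 0 gives -11695632086357284237991577642263648122717789/451572209148822968402074375593480892761066957 ≈ -0.0259. (PNT ⟺ this sum → 0 as n → ∞.)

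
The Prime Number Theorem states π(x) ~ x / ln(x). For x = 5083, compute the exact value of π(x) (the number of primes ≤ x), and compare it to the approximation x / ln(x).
π(5083) = 679;  x/ln(x) ≈ 595.64;  relative error ≈ 12.28%.

Directly count primes up to 5083: π(5083) = 679. The PNT approximation gives 5083/ln(5083) ≈ 5083/8.53366 ≈ 595.64. Relative error (π(x) − x/ln(x)) / π(x) ≈ 12.28%; the approximation is known to undercount slightly (Li(x) is a better estimate).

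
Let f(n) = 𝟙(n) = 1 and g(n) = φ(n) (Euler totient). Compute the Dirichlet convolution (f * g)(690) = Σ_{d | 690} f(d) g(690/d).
(𝟙 * φ)(690) = 690

Divisors of 690: [1, 2, 3, 5, 6, 10, 15, 23, 30, 46, 69, 115, 138, 230, 345, 690]. For each d | 690:
  d = 1: 𝟙(1) · φ(690/1) = 1 · 176 = 176
  d = 2: 𝟙(2) · φ(690/2) = 1 · 176 = 176
  d = 3: 𝟙(3) · φ(690/3) = 1 · 88 = 88
  d = 5: 𝟙(5) · φ(690/5) = 1 · 44 = 44
  d = 6: 𝟙(6) · φ(690/6) = 1 · 88 = 88
  d = 10: 𝟙(10) · φ(690/10) = 1 · 44 = 44
  d = 15: 𝟙(15) · φ(690/15) = 1 · 22 = 22
  d = 23: 𝟙(23) · φ(690/23) = 1 · 8 = 8
  d = 30: 𝟙(30) · φ(690/30) = 1 · 22 = 22
  d = 46: 𝟙(46) · φ(690/46) = 1 · 8 = 8
  d = 69: 𝟙(69) · φ(690/69) = 1 · 4 = 4
  d = 115: 𝟙(115) · φ(690/115) = 1 · 2 = 2
  d = 138: 𝟙(138) · φ(690/138) = 1 · 4 = 4
  d = 230: 𝟙(230) · φ(690/230) = 1 · 2 = 2
  d = 345: 𝟙(345) · φ(690/345) = 1 · 1 = 1
  d = 690: 𝟙(690) · φ(690/690) = 1 · 1 = 1
Summing: (𝟙 * φ)(690) = 176 + 176 + 88 + 44 + 88 + 44 + 22 + 8 + 22 + 8 + 4 + 2 + 4 + 2 + 1 + 1 = 690.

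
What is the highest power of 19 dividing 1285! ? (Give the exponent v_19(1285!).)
v_19(1285!) = 70

Legendre's formula: v_p(n!) = Σ_{k ≥ 1} ⌊n / p^k⌋. For p = 19, n = 1285, the terms are:
  ⌊1285/19^1⌋ = ⌊1285/19⌋ = 67
  ⌊1285/19^2⌋ = ⌊1285/361⌋ = 3
(the next term ⌊1285/19^3⌋ = 0, terminating the sum). Summing: v_19(1285!) = 67 + 3 = 70.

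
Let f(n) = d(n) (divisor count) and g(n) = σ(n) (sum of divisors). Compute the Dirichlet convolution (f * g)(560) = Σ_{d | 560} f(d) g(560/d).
(d * σ)(560) = 7920

Divisors of 560: [1, 2, 4, 5, 7, 8, 10, 14, 16, 20, 28, 35, 40, 56, 70, 80, 112, 140, 280, 560]. For each d | 560:
  d = 1: d(1) · σ(560/1) = 1 · 1488 = 1488
  d = 2: d(2) · σ(560/2) = 2 · 720 = 1440
  d = 4: d(4) · σ(560/4) = 3 · 336 = 1008
  d = 5: d(5) · σ(560/5) = 2 · 248 = 496
  d = 7: d(7) · σ(560/7) = 2 · 186 = 372
  d = 8: d(8) · σ(560/8) = 4 · 144 = 576
  d = 10: d(10) · σ(560/10) = 4 · 120 = 480
  d = 14: d(14) · σ(560/14) = 4 · 90 = 360
  d = 16: d(16) · σ(560/16) = 5 · 48 = 240
  d = 20: d(20) · σ(560/20) = 6 · 56 = 336
  d = 28: d(28) · σ(560/28) = 6 · 42 = 252
  d = 35: d(35) · σ(560/35) = 4 · 31 = 124
  d = 40: d(40) · σ(560/40) = 8 · 24 = 192
  d = 56: d(56) · σ(560/56) = 8 · 18 = 144
  d = 70: d(70) · σ(560/70) = 8 · 15 = 120
  d = 80: d(80) · σ(560/80) = 10 · 8 = 80
  d = 112: d(112) · σ(560/112) = 10 · 6 = 60
  d = 140: d(140) · σ(560/140) = 12 · 7 = 84
  d = 280: d(280) · σ(560/280) = 16 · 3 = 48
  d = 560: d(560) · σ(560/560) = 20 · 1 = 20
Summing: (d * σ)(560) = 1488 + 1440 + 1008 + 496 + 372 + 576 + 480 + 360 + 240 + 336 + 252 + 124 + 192 + 144 + 120 + 80 + 60 + 84 + 48 + 20 = 7920.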